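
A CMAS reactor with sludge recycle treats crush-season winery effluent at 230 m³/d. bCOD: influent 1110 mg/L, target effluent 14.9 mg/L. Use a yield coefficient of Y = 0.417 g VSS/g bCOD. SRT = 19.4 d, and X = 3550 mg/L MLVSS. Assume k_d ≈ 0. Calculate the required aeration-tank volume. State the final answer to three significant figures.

V ≈ 574 m³

V·X = Y·Q·ΔS·θ_c gives V = 0.417 × 230 × (1110 − 14.9) × 19.4 / 3550 = 574.0 m³.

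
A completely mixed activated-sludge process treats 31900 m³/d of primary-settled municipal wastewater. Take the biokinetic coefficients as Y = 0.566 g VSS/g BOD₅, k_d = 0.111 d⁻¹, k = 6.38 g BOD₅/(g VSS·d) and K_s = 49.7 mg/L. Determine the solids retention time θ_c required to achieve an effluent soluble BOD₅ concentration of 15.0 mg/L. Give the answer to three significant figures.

θ_c ≈ 1.38 d

Specific growth rate at S = 15.0 mg/L: μ = YkS/(K_s+S) = 0.566·6.38·15.0/(49.7+15.0) = 0.8372 d⁻¹.
1/θ_c = 0.8372 − 0.111 = 0.7262 d⁻¹, so θ_c = 1.377 d.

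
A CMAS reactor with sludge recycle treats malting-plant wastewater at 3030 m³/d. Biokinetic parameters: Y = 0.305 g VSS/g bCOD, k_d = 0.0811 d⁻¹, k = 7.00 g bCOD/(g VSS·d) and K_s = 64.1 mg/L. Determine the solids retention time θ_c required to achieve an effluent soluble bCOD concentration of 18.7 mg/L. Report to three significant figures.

At the target effluent, Y k S/(K_s+S) = 0.305×7.00×18.7/82.80 = 0.4822 d⁻¹.
θ_c = 1/(μ − k_d) = 1/(0.4822 − 0.0811) = 1/0.4011 = 2.493 d.

θ_c ≈ 2.49 d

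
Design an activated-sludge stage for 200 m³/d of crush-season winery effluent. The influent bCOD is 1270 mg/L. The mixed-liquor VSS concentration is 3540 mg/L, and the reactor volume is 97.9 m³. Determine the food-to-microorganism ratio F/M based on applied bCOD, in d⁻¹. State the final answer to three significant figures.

F/M ≈ 0.733 d⁻¹

F/M = Q·S₀ / (V·X) = 200 × 1270 / (97.90 × 3540) = 0.7329 g bCOD·(g VSS·d)⁻¹.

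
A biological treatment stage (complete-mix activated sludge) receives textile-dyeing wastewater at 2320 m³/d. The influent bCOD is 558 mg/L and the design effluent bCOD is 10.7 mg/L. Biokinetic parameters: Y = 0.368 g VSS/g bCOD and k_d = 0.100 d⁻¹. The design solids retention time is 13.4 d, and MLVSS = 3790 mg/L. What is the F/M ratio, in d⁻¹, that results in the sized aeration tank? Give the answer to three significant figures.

F/M ≈ 0.484 d⁻¹

From the SRT design equation V = Y Q (S₀−S) θ_c / [X (1 + k_d θ_c)] = 0.368 × 2320 × (558 − 10.7) × 13.4 / [3790 × (1 + 0.100 × 13.4)] = 6.26×10^6 / 8869 = 706.0 m³.
F/M = Q·S₀ / (V·X) = 2320 × 558 / (706.0 × 3790) = 0.4838 g bCOD·(g VSS·d)⁻¹.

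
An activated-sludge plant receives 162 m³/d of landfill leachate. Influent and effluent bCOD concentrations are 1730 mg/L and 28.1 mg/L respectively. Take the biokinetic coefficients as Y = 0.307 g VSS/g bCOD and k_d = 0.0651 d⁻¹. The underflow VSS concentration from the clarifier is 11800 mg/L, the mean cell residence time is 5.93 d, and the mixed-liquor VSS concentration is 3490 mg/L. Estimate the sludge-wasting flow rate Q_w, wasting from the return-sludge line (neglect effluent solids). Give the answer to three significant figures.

Rearranging the biomass balance for a CMAS with decay, V = Y·Q·ΔS·θ_c / [X·(1+k_d θ_c)] = 0.307 × 162 × (1730 − 28.1) × 5.93 / [3490 × (1 + 0.0651 × 5.93)] = 5.02×10^5 / 4837 = 103.8 m³.
Q_w = (V·X)/(θ_c X_r) = 103.8 × 3490 / (5.93 × 11800) = 5.175 m³/d.

Q_w ≈ 5.18 m³/d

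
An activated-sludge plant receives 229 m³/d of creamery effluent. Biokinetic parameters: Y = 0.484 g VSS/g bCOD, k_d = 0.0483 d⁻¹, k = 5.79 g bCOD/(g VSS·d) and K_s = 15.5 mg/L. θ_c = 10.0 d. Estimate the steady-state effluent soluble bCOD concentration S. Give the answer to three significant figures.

From the Monod/SRT balance for a CMAS, S = K_s·(1+k_d θ_c)/[θ_c·(Y k − k_d) − 1] = 15.5 × (1 + 0.0483 × 10.0) / [10.0 × (0.484 × 5.79 − 0.0483) − 1] = 22.99 / 26.54 = 0.8661 mg/L.

S ≈ 0.866 mg/L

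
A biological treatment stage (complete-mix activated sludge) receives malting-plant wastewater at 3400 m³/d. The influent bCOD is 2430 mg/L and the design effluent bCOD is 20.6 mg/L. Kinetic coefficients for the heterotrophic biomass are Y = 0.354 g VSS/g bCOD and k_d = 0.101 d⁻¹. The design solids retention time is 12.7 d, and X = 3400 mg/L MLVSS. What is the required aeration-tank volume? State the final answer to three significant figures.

V ≈ 4750 m³

From the SRT design equation V = Y Q (S₀−S) θ_c / [X (1 + k_d θ_c)] = 0.354 × 3400 × (2430 − 20.6) × 12.7 / [3400 × (1 + 0.101 × 12.7)] = 3.68×10^7 / 7761 = 4745 m³.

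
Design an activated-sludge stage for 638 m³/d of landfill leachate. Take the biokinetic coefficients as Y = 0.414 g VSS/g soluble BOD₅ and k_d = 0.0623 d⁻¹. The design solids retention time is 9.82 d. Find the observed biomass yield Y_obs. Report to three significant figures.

Y_obs = Y / (1 + k_d θ_c) = 0.414 / (1 + 0.0623 × 9.82) = 0.414 / 1.612 = 0.2569.

Y_obs ≈ 0.257 g VSS/g soluble BOD₅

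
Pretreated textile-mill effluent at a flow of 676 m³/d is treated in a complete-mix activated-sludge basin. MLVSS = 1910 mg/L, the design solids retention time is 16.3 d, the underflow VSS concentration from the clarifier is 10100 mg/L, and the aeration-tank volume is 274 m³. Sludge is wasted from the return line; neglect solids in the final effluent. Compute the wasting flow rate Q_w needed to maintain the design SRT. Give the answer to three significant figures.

Q_w ≈ 3.18 m³/d

θ_c = V·X/(Q_w·X_r) when wasting from the recycle, so Q_w = V·X/(θ_c·X_r) = 274.0 × 1910 / (16.3 × 10100) = 3.179 m³/d.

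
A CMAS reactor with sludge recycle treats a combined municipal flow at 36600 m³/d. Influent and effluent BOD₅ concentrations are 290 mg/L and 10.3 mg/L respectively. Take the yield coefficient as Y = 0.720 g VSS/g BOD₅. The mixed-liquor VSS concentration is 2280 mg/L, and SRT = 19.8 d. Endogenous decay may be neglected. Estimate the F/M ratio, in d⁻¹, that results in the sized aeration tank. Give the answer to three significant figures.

F/M ≈ 0.0727 d⁻¹

Biomass mass balance (decay neglected): V·X = Y·Q·(S₀ − S)·θ_c, so V = 0.720 × 36600 × (290 − 10.3) × 19.8 / 2280 = 64008 m³.
F/M = Q·S₀ / (V·X) = 36600 × 290 / (64008 × 2280) = 0.07273 g BOD₅·(g VSS·d)⁻¹.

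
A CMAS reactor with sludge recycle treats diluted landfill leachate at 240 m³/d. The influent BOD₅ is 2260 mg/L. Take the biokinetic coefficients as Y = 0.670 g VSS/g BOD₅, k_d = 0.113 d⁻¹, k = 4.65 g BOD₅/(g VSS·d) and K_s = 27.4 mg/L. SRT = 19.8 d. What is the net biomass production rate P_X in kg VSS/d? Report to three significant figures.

P_X ≈ 112 kg VSS/d

Effluent substrate depends only on kinetics and SRT: S = K_s(1 + k_d θ_c) / [θ_c(Yk − k_d) − 1] = 27.4 × (1 + 0.113 × 19.8) / [19.8 × (0.670 × 4.65 − 0.113) − 1] = 88.70 / 58.45 = 1.518 mg/L.
Observed yield with endogenous decay: Y_obs = Y / (1 + k_d·θ_c) = 0.670 / (1 + 0.113 × 19.8) = 0.670 / 3.237 = 0.2070 g VSS/g BOD₅.
Q·(S₀ − S) = 240 × (2260 − 1.52) × 10⁻³ = 542.0 kg/d removed.
So the net sludge growth is P_X = 0.2070 × 542.0 = 112.2 kg VSS/d.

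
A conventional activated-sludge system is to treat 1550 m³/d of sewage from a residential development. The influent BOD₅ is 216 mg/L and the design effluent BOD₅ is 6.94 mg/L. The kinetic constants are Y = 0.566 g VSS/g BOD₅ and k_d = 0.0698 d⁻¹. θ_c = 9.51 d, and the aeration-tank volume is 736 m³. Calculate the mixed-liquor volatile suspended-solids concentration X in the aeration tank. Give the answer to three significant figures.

X = Y·Q·ΔS·θ_c / [V·(1 + k_d θ_c)] = 0.566 × 1550 × (216 − 6.94) × 9.51 / [736 × (1 + 0.0698 × 9.51)] = 1424 mg/L.

X ≈ 1420 mg/L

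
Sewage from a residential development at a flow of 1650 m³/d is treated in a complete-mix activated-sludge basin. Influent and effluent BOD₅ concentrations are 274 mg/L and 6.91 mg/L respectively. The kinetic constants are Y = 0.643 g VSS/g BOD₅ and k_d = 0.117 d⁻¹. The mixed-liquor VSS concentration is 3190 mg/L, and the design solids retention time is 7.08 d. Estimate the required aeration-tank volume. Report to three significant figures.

Steady-state biomass mass balance: V·X·(1 + k_d·θ_c) = Y·Q·(S₀ − S)·θ_c, so V = 0.643 × 1650 × (274 − 6.91) × 7.08 / [3190 × (1 + 0.117 × 7.08)] = 2.01×10^6 / 5832 = 344.0 m³.

V ≈ 344 m³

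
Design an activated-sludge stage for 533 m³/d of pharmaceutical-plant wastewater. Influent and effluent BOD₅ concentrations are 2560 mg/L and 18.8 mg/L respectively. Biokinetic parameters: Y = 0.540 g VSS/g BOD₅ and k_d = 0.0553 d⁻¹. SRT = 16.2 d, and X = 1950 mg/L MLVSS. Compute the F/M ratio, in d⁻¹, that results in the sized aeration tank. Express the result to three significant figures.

F/M ≈ 0.218 d⁻¹

Rearranging the biomass balance for a CMAS with decay, V = Y·Q·ΔS·θ_c / [X·(1+k_d θ_c)] = 0.540 × 533 × (2560 − 18.8) × 16.2 / [1950 × (1 + 0.0553 × 16.2)] = 1.18×10^7 / 3697 = 3205 m³.
F/M = applied load / biomass = Q·S₀/(V·X) = 533 × 2560 / (3205 × 1950) = 0.2183 d⁻¹.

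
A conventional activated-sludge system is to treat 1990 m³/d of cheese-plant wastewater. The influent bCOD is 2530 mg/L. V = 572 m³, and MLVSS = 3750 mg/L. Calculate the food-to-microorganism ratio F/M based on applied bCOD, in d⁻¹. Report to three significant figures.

Food-to-microorganism ratio F/M = Q S₀ / (V X) = 1990 × 2530 / (572.0 × 3750) = 2.347 d⁻¹.

F/M ≈ 2.35 d⁻¹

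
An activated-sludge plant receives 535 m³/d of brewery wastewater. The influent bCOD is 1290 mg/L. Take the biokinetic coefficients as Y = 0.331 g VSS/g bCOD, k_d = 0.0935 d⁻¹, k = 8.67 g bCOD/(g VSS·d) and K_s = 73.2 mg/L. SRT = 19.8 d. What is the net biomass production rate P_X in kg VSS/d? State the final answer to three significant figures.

Effluent substrate depends only on kinetics and SRT: S = K_s(1 + k_d θ_c) / [θ_c(Yk − k_d) − 1] = 73.2 × (1 + 0.0935 × 19.8) / [19.8 × (0.331 × 8.67 − 0.0935) − 1] = 208.7 / 53.97 = 3.867 mg/L.
Observed yield with endogenous decay: Y_obs = Y / (1 + k_d·θ_c) = 0.331 / (1 + 0.0935 × 19.8) = 0.331 / 2.851 = 0.1161 g VSS/g bCOD.
Mass of bCOD removed per day: Q(S₀ − S) = 535 × 1286 g/m³ = 688.1 kg/d.
P_X = Y_obs · Q(S₀ − S) = 0.1161 × 688.1 = 79.88 kg VSS/d.

P_X ≈ 79.9 kg VSS/d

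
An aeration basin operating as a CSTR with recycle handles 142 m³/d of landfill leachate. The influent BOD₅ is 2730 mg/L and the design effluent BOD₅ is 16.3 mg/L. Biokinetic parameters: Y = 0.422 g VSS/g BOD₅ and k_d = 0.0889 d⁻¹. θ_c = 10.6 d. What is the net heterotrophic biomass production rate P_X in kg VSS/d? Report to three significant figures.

P_X ≈ 83.7 kg VSS/d

Y_obs = Y / (1 + k_d θ_c) = 0.422 / (1 + 0.0889 × 10.6) = 0.422 / 1.942 = 0.2173.
Q·(S₀ − S) = 142 × (2730 − 16.3) × 10⁻³ = 385.3 kg/d removed.
So the net sludge growth is P_X = 0.2173 × 385.3 = 83.72 kg VSS/d.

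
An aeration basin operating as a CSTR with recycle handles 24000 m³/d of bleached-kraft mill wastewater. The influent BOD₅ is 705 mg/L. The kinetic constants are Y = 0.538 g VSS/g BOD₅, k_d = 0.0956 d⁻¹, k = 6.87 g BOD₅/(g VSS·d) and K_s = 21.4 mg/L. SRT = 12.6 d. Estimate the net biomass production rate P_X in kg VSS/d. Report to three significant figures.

Effluent substrate depends only on kinetics and SRT: S = K_s(1 + k_d θ_c) / [θ_c(Yk − k_d) − 1] = 21.4 × (1 + 0.0956 × 12.6) / [12.6 × (0.538 × 6.87 − 0.0956) − 1] = 47.18 / 44.37 = 1.063 mg/L.
Observed yield with endogenous decay: Y_obs = Y / (1 + k_d·θ_c) = 0.538 / (1 + 0.0956 × 12.6) = 0.538 / 2.205 = 0.2440 g VSS/g BOD₅.
ΔS = 705 − 1.06 = 703.9 mg/L, so the substrate removal rate is 24000 × 703.9/1000 = 16895 kg BOD₅/d.
Net biomass production P_X = Y_obs × Q·(S₀ − S) = 0.2440 × 16895 = 4123 kg VSS/d.

P_X ≈ 4120 kg VSS/d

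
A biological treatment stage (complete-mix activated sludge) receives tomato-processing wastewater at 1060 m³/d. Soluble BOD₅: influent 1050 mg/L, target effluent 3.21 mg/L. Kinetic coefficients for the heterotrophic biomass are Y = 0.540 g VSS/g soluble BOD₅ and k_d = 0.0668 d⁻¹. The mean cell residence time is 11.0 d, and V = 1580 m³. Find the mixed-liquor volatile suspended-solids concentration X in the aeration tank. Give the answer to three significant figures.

X ≈ 2400 mg/L

Solving the biomass balance for X: X = Y Q (S₀−S) θ_c / [V (1+k_d θ_c)] = 0.540 × 1060 × (1050 − 3.21) × 11.0 / [1580 × (1 + 0.0668 × 11.0)] = 2405 mg/L.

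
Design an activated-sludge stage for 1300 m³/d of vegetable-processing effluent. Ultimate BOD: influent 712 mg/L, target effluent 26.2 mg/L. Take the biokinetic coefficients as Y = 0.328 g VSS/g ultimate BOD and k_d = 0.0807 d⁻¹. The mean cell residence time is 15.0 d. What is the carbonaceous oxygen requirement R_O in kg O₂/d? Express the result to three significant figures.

Y_obs = Y / (1 + k_d θ_c) = 0.328 / (1 + 0.0807 × 15.0) = 0.328 / 2.210 = 0.1484.
Substrate removed = Q·(S₀ − S) = 1300 m³/d × (712 − 26.2) g/m³ = 8.92×10^5 g/d = 891.5 kg/d.
Net sludge production P_X = 0.1484 × 891.5 = 132.3 kg VSS/d.
R_O = Q·ΔS − 1.42 P_X = 891.5 − 187.9 = 703.7 kg O₂/d.

R_O ≈ 704 kg O₂/d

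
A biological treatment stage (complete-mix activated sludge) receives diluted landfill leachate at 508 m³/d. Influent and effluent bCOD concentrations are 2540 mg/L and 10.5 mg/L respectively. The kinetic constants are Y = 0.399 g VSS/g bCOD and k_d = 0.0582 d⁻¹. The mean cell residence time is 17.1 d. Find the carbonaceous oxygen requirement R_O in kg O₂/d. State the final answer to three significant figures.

Observed yield with endogenous decay: Y_obs = Y / (1 + k_d·θ_c) = 0.399 / (1 + 0.0582 × 17.1) = 0.399 / 1.995 = 0.2000 g VSS/g bCOD.
Q·(S₀ − S) = 508 × (2540 − 10.5) × 10⁻³ = 1285 kg/d removed.
P_X = Y_obs·Q·(S₀ − S) = 0.2000 × 1285 = 257.0 kg VSS/d.
R_O = Q·ΔS − 1.42 P_X = 1285 − 364.9 = 920.1 kg O₂/d.

R_O ≈ 920 kg O₂/d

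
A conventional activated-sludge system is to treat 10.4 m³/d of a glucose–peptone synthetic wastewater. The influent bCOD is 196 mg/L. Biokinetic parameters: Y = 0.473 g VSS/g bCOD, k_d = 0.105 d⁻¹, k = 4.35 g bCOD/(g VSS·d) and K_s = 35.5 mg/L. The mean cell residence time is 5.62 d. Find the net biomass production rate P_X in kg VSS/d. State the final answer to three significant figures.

Effluent substrate depends only on kinetics and SRT: S = K_s(1 + k_d θ_c) / [θ_c(Yk − k_d) − 1] = 35.5 × (1 + 0.105 × 5.62) / [5.62 × (0.473 × 4.35 − 0.105) − 1] = 56.45 / 9.973 = 5.660 mg/L.
The observed yield is Y_obs = Y/(1 + k_d·θ_c) = 0.473 / (1 + 0.105 × 5.62) = 0.473 / 1.590 = 0.2975 g VSS per g bCOD removed.
Q·(S₀ − S) = 10.4 × (196 − 5.66) × 10⁻³ = 1.980 kg/d removed.
Biomass produced: P_X = Y_obs·Q·ΔS = 0.2975 × 1.980 ≈ 0.5888 kg VSS/d.

P_X ≈ 0.589 kg VSS/d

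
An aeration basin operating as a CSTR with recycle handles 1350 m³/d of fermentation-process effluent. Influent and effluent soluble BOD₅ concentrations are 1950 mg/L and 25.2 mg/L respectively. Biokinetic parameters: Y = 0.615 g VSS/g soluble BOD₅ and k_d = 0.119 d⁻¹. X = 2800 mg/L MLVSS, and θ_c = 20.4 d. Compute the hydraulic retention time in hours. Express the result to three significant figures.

τ ≈ 60.4 h

Rearranging the biomass balance for a CMAS with decay, V = Y·Q·ΔS·θ_c / [X·(1+k_d θ_c)] = 0.615 × 1350 × (1950 − 25.2) × 20.4 / [2800 × (1 + 0.119 × 20.4)] = 3.26×10^7 / 9597 = 3397 m³.
Hydraulic retention time τ = V/Q = 3397 / 1350 = 2.516 d = 60.39 h.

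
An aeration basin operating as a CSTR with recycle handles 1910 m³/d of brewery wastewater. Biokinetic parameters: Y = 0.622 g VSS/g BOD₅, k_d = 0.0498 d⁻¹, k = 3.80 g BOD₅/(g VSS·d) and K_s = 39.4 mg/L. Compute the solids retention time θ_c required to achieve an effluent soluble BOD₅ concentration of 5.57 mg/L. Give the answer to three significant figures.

At the target effluent, Y k S/(K_s+S) = 0.622×3.80×5.57/44.97 = 0.2928 d⁻¹.
1/θ_c = 0.2928 − 0.0498 = 0.2430 d⁻¹, so θ_c = 4.116 d.

θ_c ≈ 4.12 d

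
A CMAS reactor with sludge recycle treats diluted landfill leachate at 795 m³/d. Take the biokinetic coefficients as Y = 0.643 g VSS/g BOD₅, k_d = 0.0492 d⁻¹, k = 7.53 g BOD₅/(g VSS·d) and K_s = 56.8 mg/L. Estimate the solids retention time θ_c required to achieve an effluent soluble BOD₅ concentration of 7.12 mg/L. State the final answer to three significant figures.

At the target effluent, Y k S/(K_s+S) = 0.643×7.53×7.12/63.92 = 0.5393 d⁻¹.
1/θ_c = 0.5393 − 0.0492 = 0.4901 d⁻¹, so θ_c = 2.040 d.

θ_c ≈ 2.04 d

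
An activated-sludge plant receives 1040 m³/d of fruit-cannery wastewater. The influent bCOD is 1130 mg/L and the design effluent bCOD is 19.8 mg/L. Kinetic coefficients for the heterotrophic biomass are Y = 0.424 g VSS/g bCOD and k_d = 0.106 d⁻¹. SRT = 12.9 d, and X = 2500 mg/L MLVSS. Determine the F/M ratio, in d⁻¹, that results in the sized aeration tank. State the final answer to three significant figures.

From the SRT design equation V = Y Q (S₀−S) θ_c / [X (1 + k_d θ_c)] = 0.424 × 1040 × (1130 − 19.8) × 12.9 / [2500 × (1 + 0.106 × 12.9)] = 6.32×10^6 / 5918 = 1067 m³.
Food-to-microorganism ratio F/M = Q S₀ / (V X) = 1040 × 1130 / (1067 × 2500) = 0.4405 d⁻¹.

F/M ≈ 0.441 d⁻¹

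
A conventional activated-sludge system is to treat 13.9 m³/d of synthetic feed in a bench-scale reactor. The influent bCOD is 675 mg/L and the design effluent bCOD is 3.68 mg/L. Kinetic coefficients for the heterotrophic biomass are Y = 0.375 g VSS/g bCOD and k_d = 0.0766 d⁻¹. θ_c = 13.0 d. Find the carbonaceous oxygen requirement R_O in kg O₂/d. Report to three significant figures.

Y_obs = Y / (1 + k_d θ_c) = 0.375 / (1 + 0.0766 × 13.0) = 0.375 / 1.996 = 0.1879.
Substrate removed = Q·(S₀ − S) = 13.9 m³/d × (675 − 3.68) g/m³ = 9.33×10^3 g/d = 9.331 kg/d.
P_X = Y_obs·Q·(S₀ − S) = 0.1879 × 9.331 = 1.753 kg VSS/d.
R_O = Q·ΔS − 1.42 P_X = 9.331 − 2.490 = 6.842 kg O₂/d.

R_O ≈ 6.84 kg O₂/d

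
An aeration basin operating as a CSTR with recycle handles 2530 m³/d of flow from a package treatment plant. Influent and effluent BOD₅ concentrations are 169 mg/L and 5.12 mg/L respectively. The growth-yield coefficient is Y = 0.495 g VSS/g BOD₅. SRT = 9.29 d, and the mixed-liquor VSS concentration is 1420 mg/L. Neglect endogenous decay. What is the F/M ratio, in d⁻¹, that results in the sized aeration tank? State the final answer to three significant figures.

V·X = Y·Q·ΔS·θ_c gives V = 0.495 × 2530 × (169 − 5.12) × 9.29 / 1420 = 1343 m³.
F/M = applied load / biomass = Q·S₀/(V·X) = 2530 × 169 / (1343 × 1420) = 0.2243 d⁻¹.

F/M ≈ 0.224 d⁻¹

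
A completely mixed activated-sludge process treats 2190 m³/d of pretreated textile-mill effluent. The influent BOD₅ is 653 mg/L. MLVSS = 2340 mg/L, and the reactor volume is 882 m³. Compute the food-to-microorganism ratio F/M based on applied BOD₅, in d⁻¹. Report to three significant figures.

Food-to-microorganism ratio F/M = Q S₀ / (V X) = 2190 × 653 / (882.0 × 2340) = 0.6929 d⁻¹.

F/M ≈ 0.693 d⁻¹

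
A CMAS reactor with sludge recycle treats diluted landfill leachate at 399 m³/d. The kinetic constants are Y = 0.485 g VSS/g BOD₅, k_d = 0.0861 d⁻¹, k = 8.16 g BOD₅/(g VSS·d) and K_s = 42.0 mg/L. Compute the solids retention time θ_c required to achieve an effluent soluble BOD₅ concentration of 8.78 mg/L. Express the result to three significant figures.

At the target effluent, Y k S/(K_s+S) = 0.485×8.16×8.78/50.78 = 0.6843 d⁻¹.
1/θ_c = 0.6843 − 0.0861 = 0.5982 d⁻¹, so θ_c = 1.672 d.

θ_c ≈ 1.67 d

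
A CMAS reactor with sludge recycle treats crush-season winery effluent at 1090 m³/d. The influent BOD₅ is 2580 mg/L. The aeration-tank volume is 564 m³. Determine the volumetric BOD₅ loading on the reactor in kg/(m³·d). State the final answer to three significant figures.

Applied BOD₅ load per unit volume = Q·S₀/V = (1090 × 2580/1000)/564.0 = 4.986 kg BOD₅·m⁻³·d⁻¹.

L_v ≈ 4.99 kg BOD₅/(m³·d)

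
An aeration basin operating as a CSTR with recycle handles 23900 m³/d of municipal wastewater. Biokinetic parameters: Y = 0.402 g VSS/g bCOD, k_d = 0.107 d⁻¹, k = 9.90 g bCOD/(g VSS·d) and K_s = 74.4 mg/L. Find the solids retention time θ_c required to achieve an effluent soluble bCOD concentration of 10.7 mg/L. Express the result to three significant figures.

At the target effluent, Y k S/(K_s+S) = 0.402×9.90×10.7/85.10 = 0.5004 d⁻¹.
Then 1/θ_c = μ − k_d = 0.5004 − 0.107 = 0.3934 d⁻¹, giving θ_c = 2.542 d.

θ_c ≈ 2.54 d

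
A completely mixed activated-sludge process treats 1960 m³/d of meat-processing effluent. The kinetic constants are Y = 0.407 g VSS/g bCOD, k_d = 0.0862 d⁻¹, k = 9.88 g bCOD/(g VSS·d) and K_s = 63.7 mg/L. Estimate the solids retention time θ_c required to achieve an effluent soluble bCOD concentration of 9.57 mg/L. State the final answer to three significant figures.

At the target effluent, Y k S/(K_s+S) = 0.407×9.88×9.57/73.27 = 0.5252 d⁻¹.
θ_c = 1/(μ − k_d) = 1/(0.5252 − 0.0862) = 1/0.4390 = 2.278 d.

θ_c ≈ 2.28 d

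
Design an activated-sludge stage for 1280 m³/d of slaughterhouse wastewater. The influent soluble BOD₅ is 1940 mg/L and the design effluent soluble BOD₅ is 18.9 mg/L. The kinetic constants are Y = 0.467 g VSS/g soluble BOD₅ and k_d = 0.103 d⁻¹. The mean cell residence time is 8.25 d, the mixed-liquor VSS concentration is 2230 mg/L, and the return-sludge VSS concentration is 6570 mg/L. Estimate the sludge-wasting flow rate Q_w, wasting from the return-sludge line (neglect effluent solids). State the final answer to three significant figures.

Q_w ≈ 94.5 m³/d

Rearranging the biomass balance for a CMAS with decay, V = Y·Q·ΔS·θ_c / [X·(1+k_d θ_c)] = 0.467 × 1280 × (1940 − 18.9) × 8.25 / [2230 × (1 + 0.103 × 8.25)] = 9.47×10^6 / 4125 = 2297 m³.
Wasting from the return line (neglecting effluent solids): Q_w = V·X / (θ_c·X_r) = 2297 × 2230 / (8.25 × 6570) = 94.49 m³/d.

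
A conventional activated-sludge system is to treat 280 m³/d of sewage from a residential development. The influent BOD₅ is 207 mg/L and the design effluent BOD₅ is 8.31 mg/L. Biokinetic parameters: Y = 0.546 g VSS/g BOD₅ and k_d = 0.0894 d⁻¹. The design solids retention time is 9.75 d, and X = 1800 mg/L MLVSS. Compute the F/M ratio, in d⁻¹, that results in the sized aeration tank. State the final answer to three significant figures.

F/M ≈ 0.366 d⁻¹

Rearranging the biomass balance for a CMAS with decay, V = Y·Q·ΔS·θ_c / [X·(1+k_d θ_c)] = 0.546 × 280 × (207 − 8.31) × 9.75 / [1800 × (1 + 0.0894 × 9.75)] = 2.96×10^5 / 3369 = 87.91 m³.
F/M = Q·S₀ / (V·X) = 280 × 207 / (87.91 × 1800) = 0.3663 g BOD₅·(g VSS·d)⁻¹.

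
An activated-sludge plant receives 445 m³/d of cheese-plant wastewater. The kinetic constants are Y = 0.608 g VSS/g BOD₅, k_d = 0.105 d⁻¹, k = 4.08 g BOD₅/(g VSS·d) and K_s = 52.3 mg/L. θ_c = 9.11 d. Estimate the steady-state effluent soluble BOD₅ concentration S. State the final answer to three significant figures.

From the Monod/SRT balance for a CMAS, S = K_s·(1+k_d θ_c)/[θ_c·(Y k − k_d) − 1] = 52.3 × (1 + 0.105 × 9.11) / [9.11 × (0.608 × 4.08 − 0.105) − 1] = 102.3 / 20.64 = 4.957 mg/L.

S ≈ 4.96 mg/L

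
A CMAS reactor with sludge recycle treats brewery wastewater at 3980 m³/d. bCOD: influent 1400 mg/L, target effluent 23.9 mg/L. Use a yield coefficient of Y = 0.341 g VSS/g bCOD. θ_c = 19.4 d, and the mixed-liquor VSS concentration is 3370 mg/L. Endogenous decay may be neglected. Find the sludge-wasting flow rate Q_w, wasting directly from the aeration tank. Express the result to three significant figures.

Q_w ≈ 554 m³/d

Biomass mass balance (decay neglected): V·X = Y·Q·(S₀ − S)·θ_c, so V = 0.341 × 3980 × (1400 − 23.9) × 19.4 / 3370 = 10751 m³.
With mixed-liquor wasting, θ_c = V/Q_w, so Q_w = V/θ_c = 10751/19.4 = 554.2 m³/d.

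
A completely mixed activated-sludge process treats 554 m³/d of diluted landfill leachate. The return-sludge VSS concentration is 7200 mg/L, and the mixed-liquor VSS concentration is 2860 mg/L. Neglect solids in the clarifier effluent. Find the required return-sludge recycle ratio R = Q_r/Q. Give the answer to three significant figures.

Solids balance on the clarifier gives (1+R)X = R·X_r, so R = X/(X_r − X) = 2860 / (7200 − 2860) = 0.6590.

R ≈ 0.659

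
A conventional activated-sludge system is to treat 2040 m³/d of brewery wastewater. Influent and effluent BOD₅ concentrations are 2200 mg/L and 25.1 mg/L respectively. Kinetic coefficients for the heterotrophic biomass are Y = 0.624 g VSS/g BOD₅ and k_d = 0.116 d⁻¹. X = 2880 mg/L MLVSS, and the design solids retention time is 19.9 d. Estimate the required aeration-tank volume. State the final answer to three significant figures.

V ≈ 5780 m³

From the SRT design equation V = Y Q (S₀−S) θ_c / [X (1 + k_d θ_c)] = 0.624 × 2040 × (2200 − 25.1) × 19.9 / [2880 × (1 + 0.116 × 19.9)] = 5.51×10^7 / 9528 = 5782 m³.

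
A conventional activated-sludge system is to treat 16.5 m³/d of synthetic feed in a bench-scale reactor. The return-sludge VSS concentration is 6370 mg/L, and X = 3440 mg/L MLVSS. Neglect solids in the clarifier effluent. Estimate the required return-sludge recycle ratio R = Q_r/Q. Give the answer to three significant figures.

R ≈ 1.17

Mass balance around the secondary clarifier (neglecting effluent solids): R = X / (X_r − X) = 3440 / (6370 − 3440) = 1.174.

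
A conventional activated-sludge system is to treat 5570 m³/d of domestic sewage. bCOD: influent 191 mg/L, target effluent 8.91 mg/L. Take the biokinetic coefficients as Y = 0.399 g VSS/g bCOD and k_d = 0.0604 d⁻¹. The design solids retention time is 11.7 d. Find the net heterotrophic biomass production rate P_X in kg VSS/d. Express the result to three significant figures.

The observed yield is Y_obs = Y/(1 + k_d·θ_c) = 0.399 / (1 + 0.0604 × 11.7) = 0.399 / 1.707 = 0.2338 g VSS per g bCOD removed.
ΔS = 191 − 8.91 = 182.1 mg/L, so the substrate removal rate is 5570 × 182.1/1000 = 1014 kg bCOD/d.
P_X = Y_obs · Q(S₀ − S) = 0.2338 × 1014 = 237.1 kg VSS/d.

P_X ≈ 237 kg VSS/d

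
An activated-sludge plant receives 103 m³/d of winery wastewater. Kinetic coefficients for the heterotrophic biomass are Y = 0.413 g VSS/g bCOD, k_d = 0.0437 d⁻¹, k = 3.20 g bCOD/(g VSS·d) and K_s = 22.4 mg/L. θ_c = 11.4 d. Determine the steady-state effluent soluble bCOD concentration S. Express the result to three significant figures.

S ≈ 2.47 mg/L

For a completely mixed reactor with recycle the Lawrence–McCarty relation gives S = K_s·(1 + k_d·θ_c) / [θ_c·(Y·k − k_d) − 1] = 22.4 × (1 + 0.0437 × 11.4) / [11.4 × (0.413 × 3.20 − 0.0437) − 1] = 33.56 / 13.57 = 2.473 mg/L.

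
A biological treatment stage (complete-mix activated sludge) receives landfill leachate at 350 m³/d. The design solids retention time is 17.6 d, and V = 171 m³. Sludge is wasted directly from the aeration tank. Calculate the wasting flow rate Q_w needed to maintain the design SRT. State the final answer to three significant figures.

For wasting at MLVSS concentration, Q_w = V/θ_c = 171.0/17.6 = 9.716 m³/d.

Q_w ≈ 9.72 m³/d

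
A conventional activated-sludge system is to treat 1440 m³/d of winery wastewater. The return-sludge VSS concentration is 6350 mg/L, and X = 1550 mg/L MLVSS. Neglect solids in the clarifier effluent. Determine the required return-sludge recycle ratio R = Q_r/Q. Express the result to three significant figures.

R ≈ 0.323

Solids balance on the clarifier gives (1+R)X = R·X_r, so R = X/(X_r − X) = 1550 / (6350 − 1550) = 0.3229.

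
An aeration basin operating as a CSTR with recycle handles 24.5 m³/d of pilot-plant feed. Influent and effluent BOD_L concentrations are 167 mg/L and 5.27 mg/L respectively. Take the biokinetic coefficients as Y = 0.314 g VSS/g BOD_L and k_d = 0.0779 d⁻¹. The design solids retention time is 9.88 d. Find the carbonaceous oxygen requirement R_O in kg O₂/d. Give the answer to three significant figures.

Correct the yield for decay: Y_obs = Y/(1 + k_d θ_c) = 0.314 / (1 + 0.0779 × 9.88) = 0.314 / 1.770 = 0.1774.
ΔS = 167 − 5.27 = 161.7 mg/L, so the substrate removal rate is 24.5 × 161.7/1000 = 3.962 kg BOD_L/d.
Net sludge production P_X = 0.1774 × 3.962 = 0.7031 kg VSS/d.
R_O = Q·ΔS − 1.42 P_X = 3.962 − 0.9984 = 2.964 kg O₂/d.

R_O ≈ 2.96 kg O₂/d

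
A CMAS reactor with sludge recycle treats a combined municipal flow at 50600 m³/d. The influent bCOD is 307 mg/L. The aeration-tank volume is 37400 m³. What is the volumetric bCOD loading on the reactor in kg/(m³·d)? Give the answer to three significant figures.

Applied bCOD load per unit volume = Q·S₀/V = (50600 × 307/1000)/37400 = 0.4154 kg bCOD·m⁻³·d⁻¹.

L_v ≈ 0.415 kg bCOD/(m³·d)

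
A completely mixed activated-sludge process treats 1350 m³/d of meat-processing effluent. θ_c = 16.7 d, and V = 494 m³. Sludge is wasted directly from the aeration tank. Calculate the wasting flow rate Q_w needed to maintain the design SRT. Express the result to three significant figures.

With mixed-liquor wasting, θ_c = V/Q_w, so Q_w = V/θ_c = 494.0/16.7 = 29.58 m³/d.

Q_w ≈ 29.6 m³/d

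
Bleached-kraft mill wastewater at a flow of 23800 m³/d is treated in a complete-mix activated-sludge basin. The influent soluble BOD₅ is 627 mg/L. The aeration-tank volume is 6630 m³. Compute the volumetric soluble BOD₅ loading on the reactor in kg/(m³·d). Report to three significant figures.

L_v ≈ 2.25 kg soluble BOD₅/(m³·d)

L_v = Q S₀ / V = 23800 × 627 × 10⁻³ / 6630 = 2.251 kg/(m³·d).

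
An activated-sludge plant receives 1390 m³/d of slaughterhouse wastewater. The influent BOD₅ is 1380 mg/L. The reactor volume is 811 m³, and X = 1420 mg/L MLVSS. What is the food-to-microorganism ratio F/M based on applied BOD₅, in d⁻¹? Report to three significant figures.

F/M = Q·S₀ / (V·X) = 1390 × 1380 / (811.0 × 1420) = 1.666 g BOD₅·(g VSS·d)⁻¹.

F/M ≈ 1.67 d⁻¹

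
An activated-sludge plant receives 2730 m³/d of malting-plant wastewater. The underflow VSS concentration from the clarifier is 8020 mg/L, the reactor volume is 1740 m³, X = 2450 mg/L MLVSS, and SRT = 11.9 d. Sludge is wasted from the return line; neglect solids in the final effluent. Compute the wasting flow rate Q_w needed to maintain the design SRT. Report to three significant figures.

Q_w ≈ 44.7 m³/d

Q_w = (V·X)/(θ_c X_r) = 1740 × 2450 / (11.9 × 8020) = 44.67 m³/d.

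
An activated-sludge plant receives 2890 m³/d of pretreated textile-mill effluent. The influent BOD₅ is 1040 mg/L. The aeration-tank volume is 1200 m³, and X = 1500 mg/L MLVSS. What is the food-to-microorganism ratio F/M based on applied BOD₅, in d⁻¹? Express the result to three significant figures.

F/M ≈ 1.67 d⁻¹

F/M = applied load / biomass = Q·S₀/(V·X) = 2890 × 1040 / (1200 × 1500) = 1.670 d⁻¹.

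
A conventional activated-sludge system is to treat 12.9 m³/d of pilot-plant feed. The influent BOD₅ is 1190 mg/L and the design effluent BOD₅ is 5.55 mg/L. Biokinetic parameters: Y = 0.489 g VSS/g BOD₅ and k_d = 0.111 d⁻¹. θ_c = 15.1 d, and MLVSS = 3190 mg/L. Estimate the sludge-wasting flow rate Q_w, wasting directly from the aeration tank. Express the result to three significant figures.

From the SRT design equation V = Y Q (S₀−S) θ_c / [X (1 + k_d θ_c)] = 0.489 × 12.9 × (1190 − 5.55) × 15.1 / [3190 × (1 + 0.111 × 15.1)] = 1.13×10^5 / 8537 = 13.22 m³.
For wasting at MLVSS concentration, Q_w = V/θ_c = 13.22/15.1 = 0.8752 m³/d.

Q_w ≈ 0.875 m³/d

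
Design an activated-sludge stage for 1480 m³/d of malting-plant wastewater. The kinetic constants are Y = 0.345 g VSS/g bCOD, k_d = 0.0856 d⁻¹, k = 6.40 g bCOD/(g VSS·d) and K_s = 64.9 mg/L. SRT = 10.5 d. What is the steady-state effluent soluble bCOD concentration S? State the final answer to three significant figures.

Effluent substrate depends only on kinetics and SRT: S = K_s(1 + k_d θ_c) / [θ_c(Yk − k_d) − 1] = 64.9 × (1 + 0.0856 × 10.5) / [10.5 × (0.345 × 6.40 − 0.0856) − 1] = 123.2 / 21.29 = 5.790 mg/L.

S ≈ 5.79 mg/L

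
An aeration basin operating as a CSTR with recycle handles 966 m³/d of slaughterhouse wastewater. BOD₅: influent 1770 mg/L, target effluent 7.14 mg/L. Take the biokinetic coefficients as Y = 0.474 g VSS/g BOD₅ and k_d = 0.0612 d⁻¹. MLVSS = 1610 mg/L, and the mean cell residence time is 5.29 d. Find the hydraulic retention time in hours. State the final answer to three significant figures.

Steady-state biomass mass balance: V·X·(1 + k_d·θ_c) = Y·Q·(S₀ − S)·θ_c, so V = 0.474 × 966 × (1770 − 7.14) × 5.29 / [1610 × (1 + 0.0612 × 5.29)] = 4.27×10^6 / 2131 = 2004 m³.
HRT = V/Q = 2004 m³ / 966 m³·d⁻¹ = 2.074 d × 24 = 49.78 h.

τ ≈ 49.8 h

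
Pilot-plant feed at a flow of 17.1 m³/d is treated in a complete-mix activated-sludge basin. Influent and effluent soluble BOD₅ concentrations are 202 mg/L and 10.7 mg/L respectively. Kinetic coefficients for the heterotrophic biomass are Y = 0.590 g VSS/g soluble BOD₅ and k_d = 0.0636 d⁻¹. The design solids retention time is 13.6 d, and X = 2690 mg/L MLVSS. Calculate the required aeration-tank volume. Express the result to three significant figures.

Steady-state biomass mass balance: V·X·(1 + k_d·θ_c) = Y·Q·(S₀ − S)·θ_c, so V = 0.590 × 17.1 × (202 − 10.7) × 13.6 / [2690 × (1 + 0.0636 × 13.6)] = 2.62×10^4 / 5017 = 5.232 m³.

V ≈ 5.23 m³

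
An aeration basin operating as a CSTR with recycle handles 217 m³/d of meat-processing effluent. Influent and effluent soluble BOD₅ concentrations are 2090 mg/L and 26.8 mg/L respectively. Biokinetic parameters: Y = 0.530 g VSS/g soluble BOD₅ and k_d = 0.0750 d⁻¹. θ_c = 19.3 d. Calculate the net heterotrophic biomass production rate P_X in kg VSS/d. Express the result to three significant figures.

P_X ≈ 97.0 kg VSS/d

Y_obs = Y / (1 + k_d θ_c) = 0.530 / (1 + 0.0750 × 19.3) = 0.530 / 2.447 = 0.2165.
Q·(S₀ − S) = 217 × (2090 − 26.8) × 10⁻³ = 447.7 kg/d removed.
Net biomass production P_X = Y_obs × Q·(S₀ − S) = 0.2165 × 447.7 = 96.95 kg VSS/d.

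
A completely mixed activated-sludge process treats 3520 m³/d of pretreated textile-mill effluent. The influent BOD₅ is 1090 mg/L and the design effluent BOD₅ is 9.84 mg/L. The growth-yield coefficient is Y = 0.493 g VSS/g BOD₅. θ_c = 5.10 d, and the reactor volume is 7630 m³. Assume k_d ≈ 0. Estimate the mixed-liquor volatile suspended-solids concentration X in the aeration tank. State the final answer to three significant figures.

X ≈ 1250 mg/L

X = Y·Q·ΔS·θ_c / V = 0.493 × 3520 × (1090 − 9.84) × 5.10 / 7630 = 1253 mg/L.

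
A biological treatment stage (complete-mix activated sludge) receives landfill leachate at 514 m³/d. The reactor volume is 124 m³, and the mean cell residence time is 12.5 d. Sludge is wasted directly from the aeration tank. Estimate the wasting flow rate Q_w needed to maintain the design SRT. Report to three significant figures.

Q_w ≈ 9.92 m³/d

Wasting from the aeration tank: Q_w = V / θ_c = 124.0 / 12.5 = 9.920 m³/d.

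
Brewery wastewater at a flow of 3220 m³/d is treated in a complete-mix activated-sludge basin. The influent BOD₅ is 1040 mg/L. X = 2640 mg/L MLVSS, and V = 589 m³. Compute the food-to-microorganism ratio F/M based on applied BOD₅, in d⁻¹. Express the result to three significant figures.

F/M = applied load / biomass = Q·S₀/(V·X) = 3220 × 1040 / (589.0 × 2640) = 2.154 d⁻¹.

F/M ≈ 2.15 d⁻¹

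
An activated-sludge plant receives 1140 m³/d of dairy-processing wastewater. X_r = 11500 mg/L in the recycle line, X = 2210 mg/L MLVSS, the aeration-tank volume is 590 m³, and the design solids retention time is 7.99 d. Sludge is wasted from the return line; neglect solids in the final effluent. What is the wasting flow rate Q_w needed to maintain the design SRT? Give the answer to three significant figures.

Q_w = (V·X)/(θ_c X_r) = 590.0 × 2210 / (7.99 × 11500) = 14.19 m³/d.

Q_w ≈ 14.2 m³/d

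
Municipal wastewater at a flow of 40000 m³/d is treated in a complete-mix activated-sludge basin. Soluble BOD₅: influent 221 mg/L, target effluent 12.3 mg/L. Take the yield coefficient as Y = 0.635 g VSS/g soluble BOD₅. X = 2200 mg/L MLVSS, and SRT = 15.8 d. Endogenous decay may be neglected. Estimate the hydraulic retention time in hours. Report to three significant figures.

Biomass mass balance (decay neglected): V·X = Y·Q·(S₀ − S)·θ_c, so V = 0.635 × 40000 × (221 − 12.3) × 15.8 / 2200 = 38071 m³.
Hydraulic retention time τ = V/Q = 38071 / 40000 = 0.9518 d = 22.84 h.

τ ≈ 22.8 h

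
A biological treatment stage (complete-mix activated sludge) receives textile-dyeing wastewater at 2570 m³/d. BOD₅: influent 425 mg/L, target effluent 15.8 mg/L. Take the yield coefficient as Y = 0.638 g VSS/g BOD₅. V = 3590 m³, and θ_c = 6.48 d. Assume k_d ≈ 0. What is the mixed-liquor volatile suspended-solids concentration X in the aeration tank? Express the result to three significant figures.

X ≈ 1210 mg/L

Without decay, X = Y Q (S₀−S) θ_c / V = 0.638 × 2570 × (425 − 15.8) × 6.48 / 3590 = 1211 mg/L.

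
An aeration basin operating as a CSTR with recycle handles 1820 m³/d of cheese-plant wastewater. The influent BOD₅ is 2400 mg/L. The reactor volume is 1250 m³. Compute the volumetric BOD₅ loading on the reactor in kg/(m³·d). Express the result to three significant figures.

Applied BOD₅ load per unit volume = Q·S₀/V = (1820 × 2400/1000)/1250 = 3.494 kg BOD₅·m⁻³·d⁻¹.

L_v ≈ 3.49 kg BOD₅/(m³·d)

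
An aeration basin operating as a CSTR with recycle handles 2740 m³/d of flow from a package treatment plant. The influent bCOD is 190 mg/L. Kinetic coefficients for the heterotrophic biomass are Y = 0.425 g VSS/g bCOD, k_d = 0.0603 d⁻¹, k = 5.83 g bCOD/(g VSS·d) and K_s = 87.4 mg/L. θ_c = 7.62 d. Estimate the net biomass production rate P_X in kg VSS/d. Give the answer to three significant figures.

From the Monod/SRT balance for a CMAS, S = K_s·(1+k_d θ_c)/[θ_c·(Y k − k_d) − 1] = 87.4 × (1 + 0.0603 × 7.62) / [7.62 × (0.425 × 5.83 − 0.0603) − 1] = 127.6 / 17.42 = 7.322 mg/L.
The observed yield is Y_obs = Y/(1 + k_d·θ_c) = 0.425 / (1 + 0.0603 × 7.62) = 0.425 / 1.459 = 0.2912 g VSS per g bCOD removed.
Substrate removed = Q·(S₀ − S) = 2740 m³/d × (190 − 7.32) g/m³ = 5.01×10^5 g/d = 500.5 kg/d.
P_X = Y_obs · Q(S₀ − S) = 0.2912 × 500.5 = 145.8 kg VSS/d.

P_X ≈ 146 kg VSS/d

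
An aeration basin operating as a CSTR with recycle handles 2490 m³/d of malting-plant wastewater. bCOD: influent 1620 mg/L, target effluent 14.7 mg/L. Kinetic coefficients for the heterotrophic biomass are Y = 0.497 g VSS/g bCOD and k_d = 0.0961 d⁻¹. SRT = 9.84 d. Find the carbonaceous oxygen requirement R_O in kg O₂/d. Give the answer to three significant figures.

Y_obs = Y / (1 + k_d θ_c) = 0.497 / (1 + 0.0961 × 9.84) = 0.497 / 1.946 = 0.2554.
Q·(S₀ − S) = 2490 × (1620 − 14.7) × 10⁻³ = 3997 kg/d removed.
P_X = Y_obs·Q·(S₀ − S) = 0.2554 × 3997 = 1021 kg VSS/d.
Carbonaceous O₂ demand = substrate oxidised − cell-mass equivalent = 3997 − 1.42 × 1021 = 2547 kg O₂/d.

R_O ≈ 2550 kg O₂/d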